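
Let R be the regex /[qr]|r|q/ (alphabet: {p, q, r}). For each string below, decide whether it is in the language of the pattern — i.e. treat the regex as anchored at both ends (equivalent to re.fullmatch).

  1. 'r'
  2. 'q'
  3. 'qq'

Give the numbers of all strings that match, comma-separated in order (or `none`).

1. 'r' → match
2. 'q' → match
3. 'qq' → no match

1, 2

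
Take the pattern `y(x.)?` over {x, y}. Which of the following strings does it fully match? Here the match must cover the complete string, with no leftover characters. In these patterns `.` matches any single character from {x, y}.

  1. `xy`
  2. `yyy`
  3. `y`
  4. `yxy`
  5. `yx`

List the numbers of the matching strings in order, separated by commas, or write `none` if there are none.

3, 4

1 → no match — must start with `y`
2 → no match
3 → match
4 → match
5 → no match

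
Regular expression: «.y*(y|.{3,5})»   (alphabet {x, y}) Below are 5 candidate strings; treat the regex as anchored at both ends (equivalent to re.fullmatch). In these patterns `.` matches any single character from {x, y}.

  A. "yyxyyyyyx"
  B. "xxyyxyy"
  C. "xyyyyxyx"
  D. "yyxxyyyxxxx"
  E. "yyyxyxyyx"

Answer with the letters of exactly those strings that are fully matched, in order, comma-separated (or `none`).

A → no match
B → no match
C → match
D → no match
E → no match

C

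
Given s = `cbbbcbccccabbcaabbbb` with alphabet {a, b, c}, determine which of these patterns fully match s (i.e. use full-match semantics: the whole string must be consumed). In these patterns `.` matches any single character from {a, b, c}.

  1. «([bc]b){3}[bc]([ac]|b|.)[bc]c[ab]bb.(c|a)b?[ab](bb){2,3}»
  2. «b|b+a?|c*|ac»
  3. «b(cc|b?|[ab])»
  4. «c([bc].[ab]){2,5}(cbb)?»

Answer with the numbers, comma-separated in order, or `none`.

1 → match
2 → no match
3 → no match — must start with `b`
4 → no match

1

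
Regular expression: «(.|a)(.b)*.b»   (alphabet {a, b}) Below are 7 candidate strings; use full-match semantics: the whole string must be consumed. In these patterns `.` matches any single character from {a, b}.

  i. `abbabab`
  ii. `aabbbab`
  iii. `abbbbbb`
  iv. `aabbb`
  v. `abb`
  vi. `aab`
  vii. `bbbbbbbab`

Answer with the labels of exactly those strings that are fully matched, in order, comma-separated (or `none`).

i, ii, iii, iv, v, vi, vii

i. `abbabab` → match
ii. `aabbbab` → match
iii. `abbbbbb` → match
iv. `aabbb` → match
v. `abb` → match
vi. `aab` → match
vii. `bbbbbbbab` → match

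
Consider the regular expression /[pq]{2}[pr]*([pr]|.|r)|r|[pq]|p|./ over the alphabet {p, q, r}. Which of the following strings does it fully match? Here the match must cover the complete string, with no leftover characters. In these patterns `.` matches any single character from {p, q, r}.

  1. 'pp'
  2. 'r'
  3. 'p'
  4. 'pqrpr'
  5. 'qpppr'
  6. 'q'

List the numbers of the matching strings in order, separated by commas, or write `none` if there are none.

2, 3, 4, 5, 6

1. 'pp' → no match
2. 'r' → match
3. 'p' → match
4. 'pqrpr' → match
5. 'qpppr' → match
6. 'q' → match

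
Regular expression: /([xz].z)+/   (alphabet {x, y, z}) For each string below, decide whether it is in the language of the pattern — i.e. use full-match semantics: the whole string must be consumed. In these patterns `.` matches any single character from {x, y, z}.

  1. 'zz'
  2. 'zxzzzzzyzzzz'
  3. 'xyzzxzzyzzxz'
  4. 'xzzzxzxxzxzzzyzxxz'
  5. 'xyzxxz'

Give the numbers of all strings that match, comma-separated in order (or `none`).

2, 3, 4, 5

1 → no match
2 → match
3 → match
4 → match
5 → match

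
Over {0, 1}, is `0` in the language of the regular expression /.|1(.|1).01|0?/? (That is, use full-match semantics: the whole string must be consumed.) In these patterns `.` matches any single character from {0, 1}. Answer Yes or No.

Yes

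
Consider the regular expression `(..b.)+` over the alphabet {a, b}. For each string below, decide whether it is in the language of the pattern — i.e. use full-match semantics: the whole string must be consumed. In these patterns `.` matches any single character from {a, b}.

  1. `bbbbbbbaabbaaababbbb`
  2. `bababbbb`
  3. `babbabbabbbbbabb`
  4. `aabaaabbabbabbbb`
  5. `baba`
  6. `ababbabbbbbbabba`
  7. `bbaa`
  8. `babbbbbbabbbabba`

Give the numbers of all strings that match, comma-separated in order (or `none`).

1 → match
2 → match
3 → match
4 → match
5 → match
6 → no match
7 → no match
8 → match

1, 2, 3, 4, 5, 8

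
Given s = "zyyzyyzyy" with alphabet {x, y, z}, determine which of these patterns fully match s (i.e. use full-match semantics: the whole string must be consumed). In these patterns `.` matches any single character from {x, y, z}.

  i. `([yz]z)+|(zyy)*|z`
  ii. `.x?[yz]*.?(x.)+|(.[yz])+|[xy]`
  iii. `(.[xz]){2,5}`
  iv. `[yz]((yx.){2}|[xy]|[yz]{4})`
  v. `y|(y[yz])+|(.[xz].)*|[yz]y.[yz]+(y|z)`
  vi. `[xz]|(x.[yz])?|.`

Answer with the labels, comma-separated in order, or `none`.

i, v

i → match
ii → no match
iii → no match
iv → no match
v → match
vi → no match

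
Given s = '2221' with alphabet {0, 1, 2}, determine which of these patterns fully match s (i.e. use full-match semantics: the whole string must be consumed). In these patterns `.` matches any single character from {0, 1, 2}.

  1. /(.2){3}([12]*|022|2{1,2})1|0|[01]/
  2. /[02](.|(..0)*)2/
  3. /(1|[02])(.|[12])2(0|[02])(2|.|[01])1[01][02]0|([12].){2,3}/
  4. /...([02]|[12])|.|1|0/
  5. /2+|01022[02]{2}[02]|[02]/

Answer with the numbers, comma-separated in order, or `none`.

1 → no match
2 → no match — must end with '2'
3 → match
4 → match
5 → no match

3, 4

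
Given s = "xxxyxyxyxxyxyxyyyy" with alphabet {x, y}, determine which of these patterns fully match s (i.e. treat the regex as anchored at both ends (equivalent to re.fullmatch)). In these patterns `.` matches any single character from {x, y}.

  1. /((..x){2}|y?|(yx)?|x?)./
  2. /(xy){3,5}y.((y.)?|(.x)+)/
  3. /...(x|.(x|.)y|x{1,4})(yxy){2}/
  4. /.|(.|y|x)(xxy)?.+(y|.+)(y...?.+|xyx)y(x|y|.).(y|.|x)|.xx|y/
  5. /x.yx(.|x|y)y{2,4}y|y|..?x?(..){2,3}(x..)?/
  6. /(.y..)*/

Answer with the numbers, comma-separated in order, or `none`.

1 → no match
2 → no match — must start with "xy"
3 → no match — must end with "yxy"
4 → match
5 → no match
6 → no match

4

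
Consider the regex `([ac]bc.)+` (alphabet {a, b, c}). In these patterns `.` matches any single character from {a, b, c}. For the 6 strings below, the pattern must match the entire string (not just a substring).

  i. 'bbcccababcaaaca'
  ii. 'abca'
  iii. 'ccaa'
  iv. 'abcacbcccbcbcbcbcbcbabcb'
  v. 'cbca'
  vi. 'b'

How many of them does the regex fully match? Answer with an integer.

3

i → no match
ii → match
iii → no match
iv → match
v → match
vi → no match
Total matched: 3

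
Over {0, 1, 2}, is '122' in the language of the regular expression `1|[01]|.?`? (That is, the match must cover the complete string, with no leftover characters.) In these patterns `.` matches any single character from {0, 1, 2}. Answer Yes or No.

No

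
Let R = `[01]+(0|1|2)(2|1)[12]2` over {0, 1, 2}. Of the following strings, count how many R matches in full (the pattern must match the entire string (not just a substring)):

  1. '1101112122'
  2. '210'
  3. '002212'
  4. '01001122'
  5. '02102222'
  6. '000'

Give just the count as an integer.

1 → match
2 → no match — must end with '2'
3 → match
4 → match
5 → no match
6 → no match — must end with '2'
Total matched: 3

3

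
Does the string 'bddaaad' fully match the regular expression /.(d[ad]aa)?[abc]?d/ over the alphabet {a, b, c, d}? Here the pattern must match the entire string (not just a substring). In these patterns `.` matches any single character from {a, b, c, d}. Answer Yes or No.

Yes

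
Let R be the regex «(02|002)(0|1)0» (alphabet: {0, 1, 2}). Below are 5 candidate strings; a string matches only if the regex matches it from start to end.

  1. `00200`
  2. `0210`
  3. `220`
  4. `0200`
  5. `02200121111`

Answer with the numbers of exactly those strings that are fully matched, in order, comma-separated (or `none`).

1, 2, 4

1. `00200` → match
2. `0210` → match
3. `220` → no match
4. `0200` → match
5. `02200121111` → no match — must end with `0`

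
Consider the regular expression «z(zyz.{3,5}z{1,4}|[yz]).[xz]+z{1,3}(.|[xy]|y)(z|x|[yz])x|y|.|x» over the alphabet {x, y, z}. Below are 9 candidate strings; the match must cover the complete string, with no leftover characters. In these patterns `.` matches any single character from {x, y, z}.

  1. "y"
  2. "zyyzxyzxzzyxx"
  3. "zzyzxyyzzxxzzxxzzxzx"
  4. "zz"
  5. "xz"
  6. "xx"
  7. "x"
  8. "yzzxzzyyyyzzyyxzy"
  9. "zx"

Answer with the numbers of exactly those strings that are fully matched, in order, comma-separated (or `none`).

1. "y" → match
2 → no match
3 → match
4. "zz" → no match
5. "xz" → no match
6. "xx" → no match
7. "x" → match
8 → no match
9. "zx" → no match

1, 3, 7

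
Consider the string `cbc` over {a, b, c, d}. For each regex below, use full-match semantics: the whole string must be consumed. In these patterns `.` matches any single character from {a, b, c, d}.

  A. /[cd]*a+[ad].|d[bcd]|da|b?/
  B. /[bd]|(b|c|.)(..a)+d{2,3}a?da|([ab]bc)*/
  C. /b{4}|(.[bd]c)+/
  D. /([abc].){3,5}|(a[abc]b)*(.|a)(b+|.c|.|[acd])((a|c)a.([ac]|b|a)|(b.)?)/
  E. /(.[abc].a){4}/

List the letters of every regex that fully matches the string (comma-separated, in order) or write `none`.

A → no match
B → no match
C → match
D → match
E → no match — must end with `a`

C, D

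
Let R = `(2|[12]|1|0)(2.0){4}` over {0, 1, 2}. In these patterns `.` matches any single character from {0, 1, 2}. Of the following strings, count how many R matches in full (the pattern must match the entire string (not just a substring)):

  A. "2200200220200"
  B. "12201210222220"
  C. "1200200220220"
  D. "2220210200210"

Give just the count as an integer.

A → match
B → no match
C → match
D → match
Total matched: 3

3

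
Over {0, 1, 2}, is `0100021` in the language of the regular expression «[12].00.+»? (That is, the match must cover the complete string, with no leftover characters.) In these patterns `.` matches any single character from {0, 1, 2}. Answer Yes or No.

No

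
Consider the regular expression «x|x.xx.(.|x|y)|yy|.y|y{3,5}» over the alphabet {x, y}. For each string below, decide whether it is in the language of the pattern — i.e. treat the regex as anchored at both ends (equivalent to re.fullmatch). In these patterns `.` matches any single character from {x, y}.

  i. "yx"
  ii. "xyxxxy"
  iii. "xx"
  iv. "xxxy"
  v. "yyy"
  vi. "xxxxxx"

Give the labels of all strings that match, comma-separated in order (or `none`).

i → no match
ii → match
iii → no match
iv → no match
v → match
vi → match

ii, v, vi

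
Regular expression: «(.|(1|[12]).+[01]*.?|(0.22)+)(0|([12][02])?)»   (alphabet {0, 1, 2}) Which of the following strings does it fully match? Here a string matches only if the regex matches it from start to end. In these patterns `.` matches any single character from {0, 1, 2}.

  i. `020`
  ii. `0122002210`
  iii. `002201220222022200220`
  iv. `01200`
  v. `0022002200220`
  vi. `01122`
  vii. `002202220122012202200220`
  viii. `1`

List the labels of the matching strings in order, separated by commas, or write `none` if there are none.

i, ii, iii, v, viii

i → match
ii → match
iii → match
iv → no match
v → match
vi → no match
vii → no match
viii → match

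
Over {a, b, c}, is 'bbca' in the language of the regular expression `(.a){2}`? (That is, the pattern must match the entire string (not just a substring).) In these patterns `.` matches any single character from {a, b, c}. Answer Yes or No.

No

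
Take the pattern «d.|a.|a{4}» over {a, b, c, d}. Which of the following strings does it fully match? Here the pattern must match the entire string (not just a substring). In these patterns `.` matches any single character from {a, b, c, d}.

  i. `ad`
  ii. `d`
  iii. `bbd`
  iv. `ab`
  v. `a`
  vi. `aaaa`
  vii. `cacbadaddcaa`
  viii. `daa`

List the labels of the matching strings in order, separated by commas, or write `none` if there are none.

i, iv, vi

i → match
ii → no match
iii → no match
iv → match
v → no match
vi → match
vii → no match
viii → no match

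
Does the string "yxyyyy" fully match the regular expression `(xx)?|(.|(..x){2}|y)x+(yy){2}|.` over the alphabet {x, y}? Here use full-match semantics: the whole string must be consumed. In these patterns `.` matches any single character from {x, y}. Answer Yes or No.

Yes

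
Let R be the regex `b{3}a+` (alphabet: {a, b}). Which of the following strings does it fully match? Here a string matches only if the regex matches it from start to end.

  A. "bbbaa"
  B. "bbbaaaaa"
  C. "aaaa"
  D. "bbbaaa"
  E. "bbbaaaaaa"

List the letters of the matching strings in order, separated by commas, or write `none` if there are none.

A. "bbbaa" → match
B. "bbbaaaaa" → match
C. "aaaa" → no match — must start with "b"
D. "bbbaaa" → match
E. "bbbaaaaaa" → match

A, B, D, E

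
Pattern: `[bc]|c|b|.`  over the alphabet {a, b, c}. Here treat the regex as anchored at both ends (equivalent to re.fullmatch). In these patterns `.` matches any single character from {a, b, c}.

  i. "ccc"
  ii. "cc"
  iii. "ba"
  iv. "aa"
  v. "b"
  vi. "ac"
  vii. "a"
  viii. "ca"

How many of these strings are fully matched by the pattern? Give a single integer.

i → no match
ii → no match
iii → no match
iv → no match
v → match
vi → no match
vii → match
viii → no match
Total matched: 2

2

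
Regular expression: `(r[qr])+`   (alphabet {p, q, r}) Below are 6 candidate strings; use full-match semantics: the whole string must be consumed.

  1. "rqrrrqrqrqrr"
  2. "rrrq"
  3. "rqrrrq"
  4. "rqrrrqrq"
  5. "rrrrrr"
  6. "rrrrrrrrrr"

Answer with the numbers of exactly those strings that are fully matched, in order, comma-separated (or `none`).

1, 2, 3, 4, 5, 6

1 → match
2 → match
3 → match
4 → match
5 → match
6 → match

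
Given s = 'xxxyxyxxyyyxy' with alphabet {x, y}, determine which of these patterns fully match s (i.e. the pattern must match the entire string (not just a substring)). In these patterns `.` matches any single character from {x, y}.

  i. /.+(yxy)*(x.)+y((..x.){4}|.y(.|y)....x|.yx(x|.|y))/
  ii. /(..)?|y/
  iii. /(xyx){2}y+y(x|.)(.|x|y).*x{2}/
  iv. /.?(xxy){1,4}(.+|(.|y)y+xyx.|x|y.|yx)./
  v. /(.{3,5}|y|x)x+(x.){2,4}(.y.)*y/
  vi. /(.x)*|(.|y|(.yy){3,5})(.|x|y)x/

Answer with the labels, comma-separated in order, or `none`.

i, iv

i → match
ii → no match
iii → no match — must start with 'xyx'
iv → match
v → no match
vi → no match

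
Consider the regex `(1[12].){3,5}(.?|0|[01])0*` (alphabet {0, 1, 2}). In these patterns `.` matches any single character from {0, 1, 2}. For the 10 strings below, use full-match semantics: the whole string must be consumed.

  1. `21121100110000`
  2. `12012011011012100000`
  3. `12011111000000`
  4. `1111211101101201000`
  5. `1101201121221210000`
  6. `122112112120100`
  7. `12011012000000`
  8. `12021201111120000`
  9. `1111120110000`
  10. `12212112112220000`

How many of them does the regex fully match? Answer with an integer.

7

1 → no match — must start with `1`
2 → match
3 → match
4 → match
5 → match
6 → match
7 → match
8 → no match
9 → no match
10 → match
Total matched: 7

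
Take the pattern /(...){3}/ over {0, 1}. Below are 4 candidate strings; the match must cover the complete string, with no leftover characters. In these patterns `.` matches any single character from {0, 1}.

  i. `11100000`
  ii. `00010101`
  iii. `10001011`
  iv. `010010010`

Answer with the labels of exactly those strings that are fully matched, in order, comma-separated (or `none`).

i → no match
ii → no match
iii → no match
iv → match

iv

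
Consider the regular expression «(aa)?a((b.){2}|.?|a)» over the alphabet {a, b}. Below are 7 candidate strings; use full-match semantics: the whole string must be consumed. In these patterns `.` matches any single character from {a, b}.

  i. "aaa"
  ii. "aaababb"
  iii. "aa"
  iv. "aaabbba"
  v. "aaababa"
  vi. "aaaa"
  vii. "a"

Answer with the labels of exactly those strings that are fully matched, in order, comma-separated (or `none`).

i, ii, iii, iv, v, vi, vii

i. "aaa" → match
ii. "aaababb" → match
iii. "aa" → match
iv. "aaabbba" → match
v. "aaababa" → match
vi. "aaaa" → match
vii. "a" → match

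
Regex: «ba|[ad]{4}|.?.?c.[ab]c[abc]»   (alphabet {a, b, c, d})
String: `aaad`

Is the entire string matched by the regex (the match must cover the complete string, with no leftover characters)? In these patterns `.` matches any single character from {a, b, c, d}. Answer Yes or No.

Yes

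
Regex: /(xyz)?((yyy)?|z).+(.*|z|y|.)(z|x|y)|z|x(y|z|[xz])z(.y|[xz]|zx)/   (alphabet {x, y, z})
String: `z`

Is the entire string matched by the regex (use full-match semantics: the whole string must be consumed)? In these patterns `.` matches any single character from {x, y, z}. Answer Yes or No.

Yes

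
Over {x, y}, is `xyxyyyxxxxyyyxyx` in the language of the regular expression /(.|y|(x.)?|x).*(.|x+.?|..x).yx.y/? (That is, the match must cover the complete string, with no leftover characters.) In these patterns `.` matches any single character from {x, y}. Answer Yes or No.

No

Every match must end with `y`, but `xyxyyyxxxxyyyxyx` does not.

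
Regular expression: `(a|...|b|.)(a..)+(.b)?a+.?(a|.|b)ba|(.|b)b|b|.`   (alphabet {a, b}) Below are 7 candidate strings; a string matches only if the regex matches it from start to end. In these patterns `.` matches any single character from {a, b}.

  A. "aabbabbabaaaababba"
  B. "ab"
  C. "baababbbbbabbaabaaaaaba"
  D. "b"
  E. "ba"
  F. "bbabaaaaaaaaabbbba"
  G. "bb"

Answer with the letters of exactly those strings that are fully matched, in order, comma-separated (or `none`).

A → no match
B → match
C → no match
D → match
E → no match
F → no match
G → match

B, D, G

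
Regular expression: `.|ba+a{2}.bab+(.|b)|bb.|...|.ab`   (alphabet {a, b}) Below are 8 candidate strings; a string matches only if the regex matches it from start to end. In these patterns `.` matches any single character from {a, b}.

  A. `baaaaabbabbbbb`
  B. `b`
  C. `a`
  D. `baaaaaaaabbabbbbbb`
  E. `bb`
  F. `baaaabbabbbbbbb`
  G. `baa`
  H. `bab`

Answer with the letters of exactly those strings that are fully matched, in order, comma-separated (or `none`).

A → match
B → match
C → match
D → match
E → no match
F → match
G → match
H → match

A, B, C, D, F, G, H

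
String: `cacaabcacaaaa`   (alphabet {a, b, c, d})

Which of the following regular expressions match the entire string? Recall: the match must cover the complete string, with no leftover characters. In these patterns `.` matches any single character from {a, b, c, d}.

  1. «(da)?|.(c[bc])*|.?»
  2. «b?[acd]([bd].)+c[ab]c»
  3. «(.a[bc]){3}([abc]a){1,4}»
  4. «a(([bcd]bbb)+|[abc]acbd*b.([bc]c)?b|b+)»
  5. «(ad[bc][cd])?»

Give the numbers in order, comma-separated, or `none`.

1 → no match
2 → no match — must end with `c`
3 → match
4 → no match — must start with `a`
5 → no match

3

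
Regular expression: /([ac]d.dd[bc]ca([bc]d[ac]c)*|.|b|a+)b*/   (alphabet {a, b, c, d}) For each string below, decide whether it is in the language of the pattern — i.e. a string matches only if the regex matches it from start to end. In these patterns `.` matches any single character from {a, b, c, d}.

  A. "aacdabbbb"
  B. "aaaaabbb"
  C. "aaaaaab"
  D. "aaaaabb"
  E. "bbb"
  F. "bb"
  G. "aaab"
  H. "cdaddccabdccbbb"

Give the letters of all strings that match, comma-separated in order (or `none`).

A → no match
B → match
C → match
D → match
E → match
F → match
G → match
H → match

B, C, D, E, F, G, H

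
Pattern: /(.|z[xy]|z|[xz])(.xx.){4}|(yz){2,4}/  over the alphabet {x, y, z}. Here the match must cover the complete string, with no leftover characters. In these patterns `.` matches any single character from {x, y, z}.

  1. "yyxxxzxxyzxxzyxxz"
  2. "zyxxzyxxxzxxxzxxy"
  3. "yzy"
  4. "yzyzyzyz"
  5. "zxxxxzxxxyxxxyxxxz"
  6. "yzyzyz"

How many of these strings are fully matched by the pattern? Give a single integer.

5

1 → match
2 → match
3 → no match
4 → match
5 → match
6 → match
Total matched: 5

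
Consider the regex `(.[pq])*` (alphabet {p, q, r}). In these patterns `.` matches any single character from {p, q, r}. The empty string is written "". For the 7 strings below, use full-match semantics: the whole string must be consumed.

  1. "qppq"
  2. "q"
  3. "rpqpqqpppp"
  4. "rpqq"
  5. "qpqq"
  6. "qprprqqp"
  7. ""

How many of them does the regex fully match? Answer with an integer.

1 → match
2 → no match
3 → match
4 → match
5 → match
6 → match
7 → match
Total matched: 6

6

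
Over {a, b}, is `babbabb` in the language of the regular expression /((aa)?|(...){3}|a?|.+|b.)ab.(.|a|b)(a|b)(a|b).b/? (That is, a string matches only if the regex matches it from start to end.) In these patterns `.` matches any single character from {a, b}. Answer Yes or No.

No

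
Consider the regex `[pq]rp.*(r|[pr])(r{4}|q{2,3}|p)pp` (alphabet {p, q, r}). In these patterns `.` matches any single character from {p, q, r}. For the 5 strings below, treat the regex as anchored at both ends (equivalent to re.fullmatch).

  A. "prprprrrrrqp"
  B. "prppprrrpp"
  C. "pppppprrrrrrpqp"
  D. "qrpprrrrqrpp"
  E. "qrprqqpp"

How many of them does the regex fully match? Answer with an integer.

1

A. "prprprrrrrqp" → no match — must end with "pp"
B. "prppprrrpp" → no match
C → no match — must end with "pp"
D. "qrpprrrrqrpp" → no match
E. "qrprqqpp" → match
Total matched: 1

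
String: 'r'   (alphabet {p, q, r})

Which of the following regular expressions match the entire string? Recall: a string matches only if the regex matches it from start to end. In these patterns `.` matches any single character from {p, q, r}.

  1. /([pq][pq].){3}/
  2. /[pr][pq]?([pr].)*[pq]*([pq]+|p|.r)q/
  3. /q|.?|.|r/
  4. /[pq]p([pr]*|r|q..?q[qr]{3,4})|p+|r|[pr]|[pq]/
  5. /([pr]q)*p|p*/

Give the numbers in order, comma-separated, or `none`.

1 → no match
2 → no match — must end with 'q'
3 → match
4 → match
5 → no match

3, 4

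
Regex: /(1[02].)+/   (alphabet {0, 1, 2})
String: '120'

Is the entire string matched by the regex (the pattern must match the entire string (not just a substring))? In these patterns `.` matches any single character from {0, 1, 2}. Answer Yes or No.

Yes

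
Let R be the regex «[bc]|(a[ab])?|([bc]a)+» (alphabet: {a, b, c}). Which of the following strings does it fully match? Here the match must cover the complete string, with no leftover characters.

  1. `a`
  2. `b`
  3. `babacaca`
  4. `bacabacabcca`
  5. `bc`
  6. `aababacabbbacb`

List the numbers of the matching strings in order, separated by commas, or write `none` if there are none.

2, 3

1 → no match
2 → match
3 → match
4 → no match
5 → no match
6 → no match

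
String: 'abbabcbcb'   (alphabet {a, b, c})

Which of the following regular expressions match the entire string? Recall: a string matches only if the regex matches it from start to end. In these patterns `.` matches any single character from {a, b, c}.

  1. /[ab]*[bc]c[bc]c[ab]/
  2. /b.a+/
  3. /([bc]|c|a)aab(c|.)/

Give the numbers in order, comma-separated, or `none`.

1

1 → match
2 → no match — must start with 'b'
3 → no match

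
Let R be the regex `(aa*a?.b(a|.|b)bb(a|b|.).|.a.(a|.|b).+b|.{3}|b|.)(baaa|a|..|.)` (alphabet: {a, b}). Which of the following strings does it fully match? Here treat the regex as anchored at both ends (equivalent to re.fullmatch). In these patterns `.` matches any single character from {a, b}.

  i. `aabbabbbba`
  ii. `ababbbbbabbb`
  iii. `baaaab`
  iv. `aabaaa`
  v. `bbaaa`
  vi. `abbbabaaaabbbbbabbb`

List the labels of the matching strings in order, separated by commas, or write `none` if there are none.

i → match
ii → no match
iii → no match
iv → no match
v → match
vi → no match

i, v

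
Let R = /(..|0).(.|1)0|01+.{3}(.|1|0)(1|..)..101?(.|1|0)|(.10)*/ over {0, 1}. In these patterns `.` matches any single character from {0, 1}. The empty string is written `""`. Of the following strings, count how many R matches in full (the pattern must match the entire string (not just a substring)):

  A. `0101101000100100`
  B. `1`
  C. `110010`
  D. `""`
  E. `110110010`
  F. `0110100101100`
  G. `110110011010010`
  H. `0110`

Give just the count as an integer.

A → no match
B → no match
C → match
D → match
E → match
F → match
G → no match
H → match
Total matched: 5

5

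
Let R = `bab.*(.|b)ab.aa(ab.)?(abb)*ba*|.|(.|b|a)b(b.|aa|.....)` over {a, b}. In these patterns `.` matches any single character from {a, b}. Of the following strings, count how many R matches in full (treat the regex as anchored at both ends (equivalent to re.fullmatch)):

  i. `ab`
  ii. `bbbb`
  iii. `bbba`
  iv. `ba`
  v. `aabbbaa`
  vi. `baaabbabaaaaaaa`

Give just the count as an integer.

2

i → no match
ii → match
iii → match
iv → no match
v → no match
vi → no match
Total matched: 2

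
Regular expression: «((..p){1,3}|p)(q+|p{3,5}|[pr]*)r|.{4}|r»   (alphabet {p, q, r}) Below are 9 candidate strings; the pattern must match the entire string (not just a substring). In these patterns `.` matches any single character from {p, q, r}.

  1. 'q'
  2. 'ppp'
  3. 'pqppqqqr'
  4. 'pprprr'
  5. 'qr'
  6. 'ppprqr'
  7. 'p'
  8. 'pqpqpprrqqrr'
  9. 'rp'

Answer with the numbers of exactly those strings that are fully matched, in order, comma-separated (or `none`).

1 → no match
2 → no match
3 → no match
4 → match
5 → no match
6 → no match
7 → no match
8 → no match
9 → no match

4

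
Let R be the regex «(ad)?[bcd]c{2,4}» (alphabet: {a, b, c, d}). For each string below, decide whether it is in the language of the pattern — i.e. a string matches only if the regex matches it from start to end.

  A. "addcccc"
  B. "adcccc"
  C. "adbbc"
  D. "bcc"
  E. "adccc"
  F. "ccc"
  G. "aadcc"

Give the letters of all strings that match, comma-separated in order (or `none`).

A, B, D, E, F

A → match
B → match
C → no match
D → match
E → match
F → match
G → no match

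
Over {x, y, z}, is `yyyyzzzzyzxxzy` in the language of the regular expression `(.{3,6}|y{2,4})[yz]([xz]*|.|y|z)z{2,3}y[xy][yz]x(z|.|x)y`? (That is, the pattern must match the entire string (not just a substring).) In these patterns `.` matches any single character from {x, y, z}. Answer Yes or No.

No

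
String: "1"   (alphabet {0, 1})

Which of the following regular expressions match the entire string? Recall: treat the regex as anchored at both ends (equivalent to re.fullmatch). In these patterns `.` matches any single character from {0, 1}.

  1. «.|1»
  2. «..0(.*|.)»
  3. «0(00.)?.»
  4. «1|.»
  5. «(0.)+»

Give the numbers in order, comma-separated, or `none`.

1 → match
2 → no match
3 → no match — must start with "0"
4 → match
5 → no match — must start with "0"

1, 4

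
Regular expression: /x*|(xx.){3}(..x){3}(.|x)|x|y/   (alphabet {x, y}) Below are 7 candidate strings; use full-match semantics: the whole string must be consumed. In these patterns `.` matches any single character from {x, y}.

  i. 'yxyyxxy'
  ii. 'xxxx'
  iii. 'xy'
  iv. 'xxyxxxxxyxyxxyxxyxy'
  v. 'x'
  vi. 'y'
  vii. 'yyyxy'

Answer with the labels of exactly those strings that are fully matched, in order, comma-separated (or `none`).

i → no match
ii → match
iii → no match
iv → match
v → match
vi → match
vii → no match

ii, iv, v, vi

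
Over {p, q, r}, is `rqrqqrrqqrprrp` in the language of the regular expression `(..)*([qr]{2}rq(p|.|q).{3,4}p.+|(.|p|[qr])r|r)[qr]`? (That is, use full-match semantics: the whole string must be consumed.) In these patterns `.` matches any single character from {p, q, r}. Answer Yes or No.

No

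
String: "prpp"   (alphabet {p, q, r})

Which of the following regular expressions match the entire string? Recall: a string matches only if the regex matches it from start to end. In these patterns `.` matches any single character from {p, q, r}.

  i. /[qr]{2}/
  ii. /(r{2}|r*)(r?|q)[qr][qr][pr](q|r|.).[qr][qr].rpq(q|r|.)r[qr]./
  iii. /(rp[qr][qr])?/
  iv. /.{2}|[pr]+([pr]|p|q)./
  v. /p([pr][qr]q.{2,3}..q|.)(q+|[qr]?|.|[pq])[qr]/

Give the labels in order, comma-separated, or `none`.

i → no match
ii → no match
iii → no match
iv → match
v → no match

iv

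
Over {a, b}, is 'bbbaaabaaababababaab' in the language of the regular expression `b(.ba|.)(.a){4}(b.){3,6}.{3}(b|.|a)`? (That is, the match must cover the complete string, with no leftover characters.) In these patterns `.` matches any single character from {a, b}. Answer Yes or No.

Yes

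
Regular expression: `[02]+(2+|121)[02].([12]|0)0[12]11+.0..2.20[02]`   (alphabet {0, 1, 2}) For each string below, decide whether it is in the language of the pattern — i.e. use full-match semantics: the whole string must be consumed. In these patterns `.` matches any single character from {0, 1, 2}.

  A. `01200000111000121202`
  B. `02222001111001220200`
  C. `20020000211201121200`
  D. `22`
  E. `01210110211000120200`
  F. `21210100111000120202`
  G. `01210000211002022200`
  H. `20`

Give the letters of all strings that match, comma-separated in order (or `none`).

B, C, E, F, G

A → no match
B → match
C → match
D → no match
E → match
F → match
G → match
H → no match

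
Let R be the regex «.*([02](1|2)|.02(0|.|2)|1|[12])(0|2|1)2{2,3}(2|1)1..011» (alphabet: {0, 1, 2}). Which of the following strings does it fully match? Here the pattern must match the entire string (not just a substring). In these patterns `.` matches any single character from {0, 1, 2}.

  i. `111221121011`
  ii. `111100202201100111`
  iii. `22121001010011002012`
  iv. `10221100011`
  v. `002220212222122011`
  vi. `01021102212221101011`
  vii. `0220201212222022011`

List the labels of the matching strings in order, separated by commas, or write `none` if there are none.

i → match
ii → no match — must end with `011`
iii → no match — must end with `011`
iv → match
v → match
vi → match
vii → no match

i, iv, v, vi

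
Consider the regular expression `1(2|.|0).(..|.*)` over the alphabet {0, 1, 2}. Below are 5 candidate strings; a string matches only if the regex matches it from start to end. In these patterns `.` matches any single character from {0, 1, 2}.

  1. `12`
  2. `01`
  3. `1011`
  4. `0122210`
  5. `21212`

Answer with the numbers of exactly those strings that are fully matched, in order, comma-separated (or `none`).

3

1 → no match
2 → no match — must start with `1`
3 → match
4 → no match — must start with `1`
5 → no match — must start with `1`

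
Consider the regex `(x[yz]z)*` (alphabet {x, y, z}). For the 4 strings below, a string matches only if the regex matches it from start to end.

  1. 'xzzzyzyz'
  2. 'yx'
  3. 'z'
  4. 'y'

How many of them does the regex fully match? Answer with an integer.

0

1 → no match
2 → no match
3 → no match
4 → no match
Total matched: 0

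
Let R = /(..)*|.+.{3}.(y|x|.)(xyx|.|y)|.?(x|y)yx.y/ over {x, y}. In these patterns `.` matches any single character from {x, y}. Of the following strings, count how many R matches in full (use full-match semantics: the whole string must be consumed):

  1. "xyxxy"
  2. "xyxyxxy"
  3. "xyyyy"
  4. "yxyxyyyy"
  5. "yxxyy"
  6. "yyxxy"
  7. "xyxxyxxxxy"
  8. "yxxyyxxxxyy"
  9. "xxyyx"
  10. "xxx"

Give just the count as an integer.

6

1 → match
2 → match
3 → no match
4 → match
5 → no match
6 → match
7 → match
8 → match
9 → no match
10 → no match
Total matched: 6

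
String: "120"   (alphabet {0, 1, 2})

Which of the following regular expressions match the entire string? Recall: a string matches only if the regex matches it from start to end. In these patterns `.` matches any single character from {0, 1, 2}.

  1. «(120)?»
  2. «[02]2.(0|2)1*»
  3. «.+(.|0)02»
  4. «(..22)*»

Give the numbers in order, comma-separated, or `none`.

1 → match
2 → no match
3 → no match — must end with "02"
4 → no match

1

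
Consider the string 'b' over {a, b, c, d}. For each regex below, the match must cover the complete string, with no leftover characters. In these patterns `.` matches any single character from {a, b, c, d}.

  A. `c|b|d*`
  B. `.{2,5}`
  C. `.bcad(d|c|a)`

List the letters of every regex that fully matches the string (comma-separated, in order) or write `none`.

A → match
B → no match
C → no match

A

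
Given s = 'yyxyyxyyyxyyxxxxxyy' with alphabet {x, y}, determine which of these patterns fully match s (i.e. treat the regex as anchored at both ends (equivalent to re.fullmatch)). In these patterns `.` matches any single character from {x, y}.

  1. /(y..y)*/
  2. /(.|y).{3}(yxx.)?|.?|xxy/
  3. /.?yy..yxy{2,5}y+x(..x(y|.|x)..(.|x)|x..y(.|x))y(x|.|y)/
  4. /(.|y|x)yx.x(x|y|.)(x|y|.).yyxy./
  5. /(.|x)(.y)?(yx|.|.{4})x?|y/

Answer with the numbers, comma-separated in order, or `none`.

1 → no match
2 → no match
3 → match
4 → no match
5 → no match

3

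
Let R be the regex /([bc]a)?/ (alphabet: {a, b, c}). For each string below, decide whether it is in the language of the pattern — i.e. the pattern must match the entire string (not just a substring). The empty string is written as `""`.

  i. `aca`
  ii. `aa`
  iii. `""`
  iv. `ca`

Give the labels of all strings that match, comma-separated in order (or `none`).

iii, iv

i. `aca` → no match
ii. `aa` → no match
iii. `""` → match
iv. `ca` → match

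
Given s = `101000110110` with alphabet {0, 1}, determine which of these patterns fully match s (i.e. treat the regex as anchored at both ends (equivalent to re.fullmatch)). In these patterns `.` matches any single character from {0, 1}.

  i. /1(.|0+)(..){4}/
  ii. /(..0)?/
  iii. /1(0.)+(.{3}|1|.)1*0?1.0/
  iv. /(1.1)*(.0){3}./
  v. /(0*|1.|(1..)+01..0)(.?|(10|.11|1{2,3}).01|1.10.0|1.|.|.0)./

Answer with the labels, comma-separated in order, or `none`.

iii

i → no match
ii → no match
iii → match
iv → no match
v → no match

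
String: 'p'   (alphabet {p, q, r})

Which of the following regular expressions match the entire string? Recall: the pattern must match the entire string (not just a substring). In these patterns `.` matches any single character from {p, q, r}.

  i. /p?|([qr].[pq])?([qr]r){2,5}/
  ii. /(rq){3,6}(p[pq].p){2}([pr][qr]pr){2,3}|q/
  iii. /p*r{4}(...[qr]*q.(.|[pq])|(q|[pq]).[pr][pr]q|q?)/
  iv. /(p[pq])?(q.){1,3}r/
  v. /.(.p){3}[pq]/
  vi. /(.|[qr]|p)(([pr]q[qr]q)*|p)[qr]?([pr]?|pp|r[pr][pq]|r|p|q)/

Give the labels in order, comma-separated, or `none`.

i, vi

i → match
ii → no match
iii → no match
iv → no match — must end with 'r'
v → no match
vi → match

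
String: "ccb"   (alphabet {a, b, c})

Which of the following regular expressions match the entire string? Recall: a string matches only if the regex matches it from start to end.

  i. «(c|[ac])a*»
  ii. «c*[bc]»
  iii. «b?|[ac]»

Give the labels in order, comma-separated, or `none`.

ii

i → no match
ii → match
iii → no match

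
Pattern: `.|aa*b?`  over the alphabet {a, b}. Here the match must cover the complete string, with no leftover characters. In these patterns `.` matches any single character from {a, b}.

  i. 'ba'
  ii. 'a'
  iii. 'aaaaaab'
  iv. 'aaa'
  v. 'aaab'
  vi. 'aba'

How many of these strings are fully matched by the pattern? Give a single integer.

i → no match
ii → match
iii → match
iv → match
v → match
vi → no match
Total matched: 4

4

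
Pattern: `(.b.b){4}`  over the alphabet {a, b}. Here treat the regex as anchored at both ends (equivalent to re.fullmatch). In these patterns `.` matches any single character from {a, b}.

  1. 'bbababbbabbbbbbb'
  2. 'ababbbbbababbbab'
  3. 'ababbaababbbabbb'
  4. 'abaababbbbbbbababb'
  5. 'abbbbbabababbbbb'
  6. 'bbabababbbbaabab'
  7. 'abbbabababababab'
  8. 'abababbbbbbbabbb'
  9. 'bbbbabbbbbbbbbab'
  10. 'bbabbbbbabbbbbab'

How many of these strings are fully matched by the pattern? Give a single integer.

7

1 → match
2 → match
3 → no match
4 → no match
5 → match
6 → no match
7 → match
8 → match
9 → match
10 → match
Total matched: 7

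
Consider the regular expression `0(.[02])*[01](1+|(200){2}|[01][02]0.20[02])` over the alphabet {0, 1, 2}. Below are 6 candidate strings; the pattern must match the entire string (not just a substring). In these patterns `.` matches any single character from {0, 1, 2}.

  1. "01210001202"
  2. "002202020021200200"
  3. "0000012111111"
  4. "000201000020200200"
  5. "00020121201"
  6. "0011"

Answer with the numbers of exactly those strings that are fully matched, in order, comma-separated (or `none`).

1, 2, 3, 4, 5, 6

1 → match
2 → match
3 → match
4 → match
5 → match
6 → match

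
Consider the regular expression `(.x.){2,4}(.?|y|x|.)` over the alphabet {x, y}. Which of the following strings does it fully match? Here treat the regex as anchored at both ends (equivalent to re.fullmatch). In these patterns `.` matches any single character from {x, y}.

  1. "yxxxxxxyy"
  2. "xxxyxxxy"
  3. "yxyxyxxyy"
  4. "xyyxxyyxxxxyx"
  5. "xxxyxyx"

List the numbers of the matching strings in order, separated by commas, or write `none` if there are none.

1. "yxxxxxxyy" → no match
2. "xxxyxxxy" → no match
3. "yxyxyxxyy" → no match
4 → no match
5. "xxxyxyx" → match

5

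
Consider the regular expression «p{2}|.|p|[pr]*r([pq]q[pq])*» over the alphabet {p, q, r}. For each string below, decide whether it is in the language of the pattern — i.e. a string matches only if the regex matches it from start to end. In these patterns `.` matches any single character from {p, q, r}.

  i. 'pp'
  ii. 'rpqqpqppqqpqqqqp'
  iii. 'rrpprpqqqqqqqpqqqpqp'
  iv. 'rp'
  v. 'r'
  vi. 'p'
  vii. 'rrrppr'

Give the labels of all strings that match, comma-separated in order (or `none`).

i, ii, iii, v, vi, vii

i → match
ii → match
iii → match
iv → no match
v → match
vi → match
vii → match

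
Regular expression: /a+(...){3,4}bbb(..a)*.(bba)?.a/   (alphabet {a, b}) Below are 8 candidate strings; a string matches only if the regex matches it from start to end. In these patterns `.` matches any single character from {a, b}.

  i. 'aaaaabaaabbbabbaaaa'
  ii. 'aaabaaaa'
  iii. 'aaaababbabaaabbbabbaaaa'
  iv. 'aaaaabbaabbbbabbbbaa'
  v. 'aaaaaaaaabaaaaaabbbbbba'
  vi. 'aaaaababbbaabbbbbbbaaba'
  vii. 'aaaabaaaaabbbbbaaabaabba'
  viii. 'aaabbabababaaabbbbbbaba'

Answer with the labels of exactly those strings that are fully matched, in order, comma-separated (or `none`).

iv, v, vi, vii, viii

i → no match
ii. 'aaabaaaa' → no match
iii → no match
iv → match
v → match
vi → match
vii → match
viii → match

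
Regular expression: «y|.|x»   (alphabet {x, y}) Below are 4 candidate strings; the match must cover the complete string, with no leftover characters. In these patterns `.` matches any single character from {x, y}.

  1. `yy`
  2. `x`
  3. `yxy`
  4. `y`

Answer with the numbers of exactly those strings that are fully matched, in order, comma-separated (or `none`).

2, 4

1 → no match
2 → match
3 → no match
4 → match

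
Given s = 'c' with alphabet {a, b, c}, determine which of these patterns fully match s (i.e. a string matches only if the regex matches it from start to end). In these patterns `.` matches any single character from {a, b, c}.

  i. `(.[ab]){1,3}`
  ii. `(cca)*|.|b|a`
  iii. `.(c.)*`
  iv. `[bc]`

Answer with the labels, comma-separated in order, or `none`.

i → no match
ii → match
iii → match
iv → match

ii, iii, iv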